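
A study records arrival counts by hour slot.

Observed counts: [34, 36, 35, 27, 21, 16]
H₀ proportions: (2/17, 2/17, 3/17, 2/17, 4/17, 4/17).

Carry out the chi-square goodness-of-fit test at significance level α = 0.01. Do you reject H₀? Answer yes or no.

reject H₀: yes

n = 169; E_i = n·p_i = [19.88, 19.88, 29.82, 19.88, 39.76, 39.76]
χ² = (34−19.88)²/19.88 + (36−19.88)²/19.88 + (35−29.82)²/29.82 + (27−19.88)²/19.88 + (21−39.76)²/39.76 + (16−39.76)²/39.76 = 49.5942
df = 5
p-value (upper-tail) = 0.00000
At α=0.01: p < α → reject H₀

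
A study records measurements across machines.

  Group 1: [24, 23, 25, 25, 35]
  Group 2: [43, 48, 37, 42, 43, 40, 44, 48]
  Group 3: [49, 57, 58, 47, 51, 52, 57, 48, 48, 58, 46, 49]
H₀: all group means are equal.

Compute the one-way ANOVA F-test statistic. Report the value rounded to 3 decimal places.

Group means [26.40, 43.12, 51.67], grand mean 43.880
SSB = Σnᵢ(x̄ᵢ−x̄)² = 2259.898; SSW = ΣΣ(x−x̄ᵢ)² = 424.742
MSB = 2259.898/2 = 1129.9492; MSW = 424.742/22 = 19.3064
F = MSB/MSW = 58.5271
df = (2, 22)

test statistic = 58.527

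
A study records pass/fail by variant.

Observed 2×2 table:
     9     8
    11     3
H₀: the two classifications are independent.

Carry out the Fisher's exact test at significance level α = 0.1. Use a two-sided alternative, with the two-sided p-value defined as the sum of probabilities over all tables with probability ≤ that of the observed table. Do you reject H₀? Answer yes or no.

reject H₀: no

Margins: r₁=17, r₂=14, c₁=20, c₂=11, n=31
p_obs = C(17,9)·C(14,11)/C(31,20); sum pmf over tables with pmf ≤ p_obs
p-value (two-sided) = 0.25800
At α=0.1: p ≥ α → fail to reject H₀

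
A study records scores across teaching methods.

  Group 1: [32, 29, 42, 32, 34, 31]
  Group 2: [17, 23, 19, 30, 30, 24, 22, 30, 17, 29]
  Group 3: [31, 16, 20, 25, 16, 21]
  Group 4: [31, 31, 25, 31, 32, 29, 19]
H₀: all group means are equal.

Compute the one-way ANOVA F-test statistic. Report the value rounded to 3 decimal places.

Group means [33.33, 24.10, 21.50, 28.29], grand mean 26.483
SSB = Σnᵢ(x̄ᵢ−x̄)² = 510.079; SSW = ΣΣ(x−x̄ᵢ)² = 663.162
MSB = 510.079/3 = 170.0265; MSW = 663.162/25 = 26.5265
F = MSB/MSW = 6.4097
df = (3, 25)

test statistic = 6.410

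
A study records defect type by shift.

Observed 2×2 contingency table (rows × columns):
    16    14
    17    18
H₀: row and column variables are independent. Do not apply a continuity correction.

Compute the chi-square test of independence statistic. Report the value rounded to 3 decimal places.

Row totals [30, 35], col totals [33, 32], n=65
χ² = (16−15.23)²/15.23 + (14−14.77)²/14.77 + (17−17.77)²/17.77 + (18−17.23)²/17.23 = 0.1466
df = 1

test statistic = 0.147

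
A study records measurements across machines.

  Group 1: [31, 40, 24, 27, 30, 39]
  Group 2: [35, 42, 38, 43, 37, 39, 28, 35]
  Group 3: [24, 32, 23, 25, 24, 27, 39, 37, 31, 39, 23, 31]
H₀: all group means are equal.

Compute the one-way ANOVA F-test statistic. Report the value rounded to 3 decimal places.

test statistic = 4.062

Group means [31.83, 37.12, 29.58], grand mean 32.423
SSB = Σnᵢ(x̄ᵢ−x̄)² = 275.721; SSW = ΣΣ(x−x̄ᵢ)² = 780.625
MSB = 275.721/2 = 137.8606; MSW = 780.625/23 = 33.9402
F = MSB/MSW = 4.0619
df = (2, 23)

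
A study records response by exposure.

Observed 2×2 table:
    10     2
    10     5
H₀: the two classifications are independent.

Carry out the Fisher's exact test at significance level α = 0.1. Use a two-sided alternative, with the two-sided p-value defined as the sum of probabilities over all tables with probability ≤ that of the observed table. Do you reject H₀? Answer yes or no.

Margins: r₁=12, r₂=15, c₁=20, c₂=7, n=27
p_obs = C(12,10)·C(15,10)/C(27,20); sum pmf over tables with pmf ≤ p_obs
p-value (two-sided) = 0.40821
At α=0.1: p ≥ α → fail to reject H₀

reject H₀: no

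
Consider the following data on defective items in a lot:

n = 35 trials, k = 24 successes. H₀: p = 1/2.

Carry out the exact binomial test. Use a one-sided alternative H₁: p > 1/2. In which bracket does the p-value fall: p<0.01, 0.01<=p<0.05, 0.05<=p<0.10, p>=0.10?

Exact binomial: n=35, k=24, p₀=1/2=0.5000
P(X≥24) from Σ C(n,i)·p₀^i·(1−p₀)^(n−i)
p-value (one-sided, H₁ greater) = 0.02048
→ bracket: 0.01<=p<0.05

p-value bracket: 0.01<=p<0.05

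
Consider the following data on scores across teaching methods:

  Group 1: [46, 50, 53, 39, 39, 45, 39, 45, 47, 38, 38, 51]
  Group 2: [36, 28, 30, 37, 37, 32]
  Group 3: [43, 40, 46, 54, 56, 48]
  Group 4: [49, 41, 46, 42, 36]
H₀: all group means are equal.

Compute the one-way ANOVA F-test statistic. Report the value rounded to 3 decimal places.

Group means [44.17, 33.33, 47.83, 42.80], grand mean 42.448
SSB = Σnᵢ(x̄ᵢ−x̄)² = 708.539; SSW = ΣΣ(x−x̄ᵢ)² = 694.633
MSB = 708.539/3 = 236.1797; MSW = 694.633/25 = 27.7853
F = MSB/MSW = 8.5002
df = (3, 25)

test statistic = 8.500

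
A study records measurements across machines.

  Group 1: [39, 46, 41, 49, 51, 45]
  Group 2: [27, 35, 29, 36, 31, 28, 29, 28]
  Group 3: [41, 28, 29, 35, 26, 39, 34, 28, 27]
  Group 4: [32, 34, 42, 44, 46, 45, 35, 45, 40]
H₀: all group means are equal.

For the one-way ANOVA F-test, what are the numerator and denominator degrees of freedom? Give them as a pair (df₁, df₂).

k = 4 groups, N = 32 total
df = (k−1, N−k) = (4−1, 32−4) = (3, 28)

degrees of freedom = [3, 28]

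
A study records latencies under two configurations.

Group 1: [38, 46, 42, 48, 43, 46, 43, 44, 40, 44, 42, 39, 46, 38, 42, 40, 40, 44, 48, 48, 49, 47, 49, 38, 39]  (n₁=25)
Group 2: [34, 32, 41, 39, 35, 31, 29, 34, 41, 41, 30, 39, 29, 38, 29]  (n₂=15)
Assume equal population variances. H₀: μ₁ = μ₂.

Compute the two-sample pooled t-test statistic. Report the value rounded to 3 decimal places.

x̄₁=43.320, s₁=3.694, n₁=25
x̄₂=34.800, s₂=4.693, n₂=15
s_p² = [24·3.694² + 14·4.693²]/38 = 16.7326
SE = √(s_p²·(1/25+1/15)) = 1.3360
t = (43.320−34.800)/1.3360 = 6.3774
df = 38

test statistic = 6.377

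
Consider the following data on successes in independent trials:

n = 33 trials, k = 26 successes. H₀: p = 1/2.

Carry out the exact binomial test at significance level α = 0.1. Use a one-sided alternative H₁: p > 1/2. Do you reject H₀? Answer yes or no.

Exact binomial: n=33, k=26, p₀=1/2=0.5000
P(X≥26) from Σ C(n,i)·p₀^i·(1−p₀)^(n−i)
p-value (one-sided, H₁ greater) = 0.00066
At α=0.1: p < α → reject H₀

reject H₀: yes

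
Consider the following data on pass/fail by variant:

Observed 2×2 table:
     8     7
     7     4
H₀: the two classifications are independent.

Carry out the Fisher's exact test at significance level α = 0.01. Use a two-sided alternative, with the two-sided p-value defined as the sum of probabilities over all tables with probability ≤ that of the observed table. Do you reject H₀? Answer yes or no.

Margins: r₁=15, r₂=11, c₁=15, c₂=11, n=26
p_obs = C(15,8)·C(11,7)/C(26,15); sum pmf over tables with pmf ≤ p_obs
p-value (two-sided) = 0.70072
At α=0.01: p ≥ α → fail to reject H₀

reject H₀: no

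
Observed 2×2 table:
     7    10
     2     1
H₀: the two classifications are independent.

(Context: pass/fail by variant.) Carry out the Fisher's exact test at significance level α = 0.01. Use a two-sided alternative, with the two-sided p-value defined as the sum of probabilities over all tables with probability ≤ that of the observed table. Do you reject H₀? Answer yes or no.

Margins: r₁=17, r₂=3, c₁=9, c₂=11, n=20
p_obs = C(17,7)·C(3,2)/C(20,9); sum pmf over tables with pmf ≤ p_obs
p-value (two-sided) = 0.56579
At α=0.01: p ≥ α → fail to reject H₀

reject H₀: no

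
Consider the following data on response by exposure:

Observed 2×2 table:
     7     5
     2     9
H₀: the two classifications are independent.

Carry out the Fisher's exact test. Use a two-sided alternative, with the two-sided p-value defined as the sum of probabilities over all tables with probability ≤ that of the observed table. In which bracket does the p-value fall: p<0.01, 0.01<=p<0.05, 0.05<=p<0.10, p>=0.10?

Margins: r₁=12, r₂=11, c₁=9, c₂=14, n=23
p_obs = C(12,7)·C(11,2)/C(23,9); sum pmf over tables with pmf ≤ p_obs
p-value (two-sided) = 0.08938
→ bracket: 0.05<=p<0.10

p-value bracket: 0.05<=p<0.10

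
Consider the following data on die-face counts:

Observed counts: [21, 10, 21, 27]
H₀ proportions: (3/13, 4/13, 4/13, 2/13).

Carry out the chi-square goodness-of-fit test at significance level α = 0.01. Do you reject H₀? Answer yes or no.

n = 79; E_i = n·p_i = [18.23, 24.31, 24.31, 12.15]
χ² = (21−18.23)²/18.23 + (10−24.31)²/24.31 + (21−24.31)²/24.31 + (27−12.15)²/12.15 = 27.4272
df = 3
p-value (upper-tail) = 0.00000
At α=0.01: p < α → reject H₀

reject H₀: yes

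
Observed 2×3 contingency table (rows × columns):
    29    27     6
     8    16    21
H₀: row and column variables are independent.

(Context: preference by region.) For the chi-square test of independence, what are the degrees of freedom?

df = (r−1)(c−1) = (2−1)·(3−1) = 2

degrees of freedom = 2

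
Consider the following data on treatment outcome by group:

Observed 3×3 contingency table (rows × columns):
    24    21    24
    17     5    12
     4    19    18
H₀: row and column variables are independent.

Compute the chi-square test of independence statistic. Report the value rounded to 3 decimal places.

Row totals [69, 34, 41], col totals [45, 45, 54], n=144
χ² = (24−21.56)²/21.56 + (21−21.56)²/21.56 + (24−25.88)²/25.88 + (17−10.62)²/10.62 + (5−10.62)²/10.62 + (12−12.75)²/12.75 + (4−12.81)²/12.81 + (19−12.81)²/12.81 + (18−15.38)²/15.38 = 16.7707
df = 4

test statistic = 16.771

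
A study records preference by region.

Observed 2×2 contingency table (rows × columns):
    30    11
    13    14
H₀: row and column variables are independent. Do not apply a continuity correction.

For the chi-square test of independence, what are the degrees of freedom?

degrees of freedom = 1

df = (r−1)(c−1) = (2−1)·(2−1) = 1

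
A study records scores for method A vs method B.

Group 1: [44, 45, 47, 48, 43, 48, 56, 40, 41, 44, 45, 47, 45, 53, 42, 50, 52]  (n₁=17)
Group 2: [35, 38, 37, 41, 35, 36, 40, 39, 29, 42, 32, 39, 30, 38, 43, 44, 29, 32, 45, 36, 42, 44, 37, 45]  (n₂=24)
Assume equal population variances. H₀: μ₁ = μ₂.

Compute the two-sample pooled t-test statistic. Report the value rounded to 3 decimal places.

test statistic = 5.764

x̄₁=46.471, s₁=4.361, n₁=17
x̄₂=37.833, s₂=4.967, n₂=24
s_p² = [16·4.361² + 23·4.967²]/39 = 22.3479
SE = √(s_p²·(1/17+1/24)) = 1.4986
t = (46.471−37.833)/1.4986 = 5.7636
df = 39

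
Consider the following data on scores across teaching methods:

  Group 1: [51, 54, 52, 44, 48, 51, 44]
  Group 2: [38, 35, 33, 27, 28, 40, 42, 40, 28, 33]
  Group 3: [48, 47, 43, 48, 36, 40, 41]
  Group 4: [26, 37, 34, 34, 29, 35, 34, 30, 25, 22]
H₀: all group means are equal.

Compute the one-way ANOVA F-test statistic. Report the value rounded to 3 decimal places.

Group means [49.14, 34.40, 43.29, 30.60], grand mean 38.147
SSB = Σnᵢ(x̄ᵢ−x̄)² = 1741.179; SSW = ΣΣ(x−x̄ᵢ)² = 719.086
MSB = 1741.179/3 = 580.3930; MSW = 719.086/30 = 23.9695
F = MSB/MSW = 24.2138
df = (3, 30)

test statistic = 24.214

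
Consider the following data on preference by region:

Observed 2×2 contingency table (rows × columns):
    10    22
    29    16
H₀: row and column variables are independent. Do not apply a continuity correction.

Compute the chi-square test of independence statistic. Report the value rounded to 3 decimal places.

test statistic = 8.244

Row totals [32, 45], col totals [39, 38], n=77
χ² = (10−16.21)²/16.21 + (22−15.79)²/15.79 + (29−22.79)²/22.79 + (16−22.21)²/22.21 = 8.2440
df = 1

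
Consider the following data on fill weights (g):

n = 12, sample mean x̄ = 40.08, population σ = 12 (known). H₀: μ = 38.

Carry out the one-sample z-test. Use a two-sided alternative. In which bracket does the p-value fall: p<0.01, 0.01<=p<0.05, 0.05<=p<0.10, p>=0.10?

SE = σ/√n = 12/√12 = 3.4641
z = (x̄−μ₀)/SE = (40.08−38)/3.4641 = 0.6004
p-value (two-sided) = 0.54821
→ bracket: p>=0.10

p-value bracket: p>=0.10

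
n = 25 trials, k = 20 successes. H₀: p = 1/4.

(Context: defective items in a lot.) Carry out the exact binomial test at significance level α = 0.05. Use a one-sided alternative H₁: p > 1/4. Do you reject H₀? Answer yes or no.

Exact binomial: n=25, k=20, p₀=1/4=0.2500
P(X≥20) from Σ C(n,i)·p₀^i·(1−p₀)^(n−i)
p-value (one-sided, H₁ greater) = 0.00000
At α=0.05: p < α → reject H₀

reject H₀: yes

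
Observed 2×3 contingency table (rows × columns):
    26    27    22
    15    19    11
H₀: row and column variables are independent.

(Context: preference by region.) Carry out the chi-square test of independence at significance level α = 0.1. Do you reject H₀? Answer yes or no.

Row totals [75, 45], col totals [41, 46, 33], n=120
χ² = (26−25.62)²/25.62 + (27−28.75)²/28.75 + (22−20.62)²/20.62 + (15−15.38)²/15.38 + (19−17.25)²/17.25 + (11−12.38)²/12.38 = 0.5431
df = 2
p-value (upper-tail) = 0.76218
At α=0.1: p ≥ α → fail to reject H₀

reject H₀: no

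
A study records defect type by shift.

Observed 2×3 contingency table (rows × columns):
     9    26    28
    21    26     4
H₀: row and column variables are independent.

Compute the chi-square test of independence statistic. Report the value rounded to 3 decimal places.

test statistic = 21.778

Row totals [63, 51], col totals [30, 52, 32], n=114
χ² = (9−16.58)²/16.58 + (26−28.74)²/28.74 + (28−17.68)²/17.68 + (21−13.42)²/13.42 + (26−23.26)²/23.26 + (4−14.32)²/14.32 = 21.7782
df = 2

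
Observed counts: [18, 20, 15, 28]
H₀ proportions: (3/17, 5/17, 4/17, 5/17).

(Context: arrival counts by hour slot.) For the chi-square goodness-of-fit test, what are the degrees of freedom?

df = k − 1 = 4 − 1 = 3

degrees of freedom = 3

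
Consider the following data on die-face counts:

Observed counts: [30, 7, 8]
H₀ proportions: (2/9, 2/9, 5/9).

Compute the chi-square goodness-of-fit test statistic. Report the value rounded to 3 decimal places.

n = 45; E_i = n·p_i = [10.00, 10.00, 25.00]
χ² = (30−10.00)²/10.00 + (7−10.00)²/10.00 + (8−25.00)²/25.00 = 52.4600
df = 2

test statistic = 52.460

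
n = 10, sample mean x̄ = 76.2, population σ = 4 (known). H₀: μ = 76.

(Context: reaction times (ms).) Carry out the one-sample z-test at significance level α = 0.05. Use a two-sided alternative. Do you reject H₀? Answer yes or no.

reject H₀: no

SE = σ/√n = 4/√10 = 1.2649
z = (x̄−μ₀)/SE = (76.2−76)/1.2649 = 0.1581
p-value (two-sided) = 0.87437
At α=0.05: p ≥ α → fail to reject H₀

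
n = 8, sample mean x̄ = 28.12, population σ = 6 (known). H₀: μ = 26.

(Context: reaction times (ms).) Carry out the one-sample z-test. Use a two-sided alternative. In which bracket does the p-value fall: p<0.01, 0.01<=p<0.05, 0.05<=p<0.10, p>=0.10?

SE = σ/√n = 6/√8 = 2.1213
z = (x̄−μ₀)/SE = (28.12−26)/2.1213 = 0.9994
p-value (two-sided) = 0.31761
→ bracket: p>=0.10

p-value bracket: p>=0.10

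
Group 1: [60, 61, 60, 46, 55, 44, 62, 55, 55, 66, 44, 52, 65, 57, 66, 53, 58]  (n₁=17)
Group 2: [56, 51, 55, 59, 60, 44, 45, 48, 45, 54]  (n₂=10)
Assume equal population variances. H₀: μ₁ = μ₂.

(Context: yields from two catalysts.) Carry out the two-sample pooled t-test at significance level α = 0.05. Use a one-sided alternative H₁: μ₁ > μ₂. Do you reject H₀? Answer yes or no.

reject H₀: yes

x̄₁=56.412, s₁=7.036, n₁=17
x̄₂=51.700, s₂=5.964, n₂=10
s_p² = [16·7.036² + 9·5.964²]/25 = 44.4887
SE = √(s_p²·(1/17+1/10)) = 2.6582
t = (56.412−51.700)/2.6582 = 1.7726
df = 25
p-value (one-sided, H₁ greater) = 0.04424
At α=0.05: p < α → reject H₀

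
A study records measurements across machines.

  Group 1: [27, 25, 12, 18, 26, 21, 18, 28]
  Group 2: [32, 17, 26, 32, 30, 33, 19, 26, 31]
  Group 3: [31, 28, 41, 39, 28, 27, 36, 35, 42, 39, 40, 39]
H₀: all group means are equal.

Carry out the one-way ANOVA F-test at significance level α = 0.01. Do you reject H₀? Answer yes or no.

reject H₀: yes

Group means [21.88, 27.33, 35.42], grand mean 29.172
SSB = Σnᵢ(x̄ᵢ−x̄)² = 924.346; SSW = ΣΣ(x−x̄ᵢ)² = 829.792
MSB = 924.346/2 = 462.1731; MSW = 829.792/26 = 31.9151
F = MSB/MSW = 14.4813
df = (2, 26)
p-value (upper-tail) = 0.00006
At α=0.01: p < α → reject H₀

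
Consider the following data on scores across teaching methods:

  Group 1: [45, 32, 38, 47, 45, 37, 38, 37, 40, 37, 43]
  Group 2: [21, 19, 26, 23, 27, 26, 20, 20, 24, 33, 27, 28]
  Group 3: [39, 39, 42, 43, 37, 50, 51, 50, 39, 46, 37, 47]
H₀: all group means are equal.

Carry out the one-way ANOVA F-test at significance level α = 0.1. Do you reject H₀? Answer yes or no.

reject H₀: yes

Group means [39.91, 24.50, 43.33], grand mean 35.800
SSB = Σnᵢ(x̄ᵢ−x̄)² = 2399.024; SSW = ΣΣ(x−x̄ᵢ)² = 700.576
MSB = 2399.024/2 = 1199.5121; MSW = 700.576/32 = 21.8930
F = MSB/MSW = 54.7898
df = (2, 32)
p-value (upper-tail) = 0.00000
At α=0.1: p < α → reject H₀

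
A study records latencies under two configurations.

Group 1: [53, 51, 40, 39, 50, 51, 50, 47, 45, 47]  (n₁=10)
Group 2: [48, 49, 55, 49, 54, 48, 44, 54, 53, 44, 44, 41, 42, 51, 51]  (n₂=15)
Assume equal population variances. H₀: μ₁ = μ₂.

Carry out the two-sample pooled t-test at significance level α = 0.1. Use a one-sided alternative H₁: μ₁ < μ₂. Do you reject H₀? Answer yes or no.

reject H₀: no

x̄₁=47.300, s₁=4.739, n₁=10
x̄₂=48.467, s₂=4.596, n₂=15
s_p² = [9·4.739² + 14·4.596²]/23 = 21.6449
SE = √(s_p²·(1/10+1/15)) = 1.8993
t = (47.300−48.467)/1.8993 = -0.6142
df = 23
p-value (one-sided, H₁ less) = 0.27254
At α=0.1: p ≥ α → fail to reject H₀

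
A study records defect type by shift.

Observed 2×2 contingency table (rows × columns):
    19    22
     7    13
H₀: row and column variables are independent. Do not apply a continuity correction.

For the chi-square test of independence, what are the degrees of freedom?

df = (r−1)(c−1) = (2−1)·(2−1) = 1

degrees of freedom = 1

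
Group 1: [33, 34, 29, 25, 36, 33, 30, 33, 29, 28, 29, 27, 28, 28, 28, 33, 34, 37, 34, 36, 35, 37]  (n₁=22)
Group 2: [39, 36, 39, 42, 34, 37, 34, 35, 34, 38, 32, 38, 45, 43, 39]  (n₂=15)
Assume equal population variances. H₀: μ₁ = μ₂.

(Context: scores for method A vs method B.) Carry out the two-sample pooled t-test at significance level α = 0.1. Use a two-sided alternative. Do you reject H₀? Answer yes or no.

x̄₁=31.636, s₁=3.606, n₁=22
x̄₂=37.667, s₂=3.677, n₂=15
s_p² = [21·3.606² + 14·3.677²]/35 = 13.2121
SE = √(s_p²·(1/22+1/15)) = 1.2171
t = (31.636−37.667)/1.2171 = -4.9546
df = 35
p-value (two-sided) = 0.00002
At α=0.1: p < α → reject H₀

reject H₀: yes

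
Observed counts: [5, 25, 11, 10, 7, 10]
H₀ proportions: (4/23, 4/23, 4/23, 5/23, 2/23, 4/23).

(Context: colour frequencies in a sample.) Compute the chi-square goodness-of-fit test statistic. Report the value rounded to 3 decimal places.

n = 68; E_i = n·p_i = [11.83, 11.83, 11.83, 14.78, 5.91, 11.83]
χ² = (5−11.83)²/11.83 + (25−11.83)²/11.83 + (11−11.83)²/11.83 + (10−14.78)²/14.78 + (7−5.91)²/5.91 + (10−11.83)²/11.83 = 20.7022
df = 5

test statistic = 20.702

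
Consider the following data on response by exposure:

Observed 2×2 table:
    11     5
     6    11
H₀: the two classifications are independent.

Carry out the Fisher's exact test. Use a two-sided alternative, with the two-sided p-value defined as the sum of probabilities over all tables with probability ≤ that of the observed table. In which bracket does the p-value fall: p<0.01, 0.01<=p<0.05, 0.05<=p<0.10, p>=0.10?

Margins: r₁=16, r₂=17, c₁=17, c₂=16, n=33
p_obs = C(16,11)·C(17,6)/C(33,17); sum pmf over tables with pmf ≤ p_obs
p-value (two-sided) = 0.08441
→ bracket: 0.05<=p<0.10

p-value bracket: 0.05<=p<0.10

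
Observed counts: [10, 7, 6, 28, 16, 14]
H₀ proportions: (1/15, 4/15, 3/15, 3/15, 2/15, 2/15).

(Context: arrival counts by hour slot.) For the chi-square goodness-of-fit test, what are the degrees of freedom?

df = k − 1 = 6 − 1 = 5

degrees of freedom = 5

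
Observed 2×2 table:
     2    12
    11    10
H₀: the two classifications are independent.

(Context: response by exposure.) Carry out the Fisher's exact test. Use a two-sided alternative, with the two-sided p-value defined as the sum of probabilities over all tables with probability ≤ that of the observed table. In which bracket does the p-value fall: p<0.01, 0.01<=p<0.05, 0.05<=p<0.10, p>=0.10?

p-value bracket: 0.01<=p<0.05

Margins: r₁=14, r₂=21, c₁=13, c₂=22, n=35
p_obs = C(14,2)·C(21,11)/C(35,13); sum pmf over tables with pmf ≤ p_obs
p-value (two-sided) = 0.03374
→ bracket: 0.01<=p<0.05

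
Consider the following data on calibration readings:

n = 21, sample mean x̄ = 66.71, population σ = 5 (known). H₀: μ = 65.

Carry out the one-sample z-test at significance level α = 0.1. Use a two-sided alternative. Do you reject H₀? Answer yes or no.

SE = σ/√n = 5/√21 = 1.0911
z = (x̄−μ₀)/SE = (66.71−65)/1.0911 = 1.5672
p-value (two-sided) = 0.11706
At α=0.1: p ≥ α → fail to reject H₀

reject H₀: no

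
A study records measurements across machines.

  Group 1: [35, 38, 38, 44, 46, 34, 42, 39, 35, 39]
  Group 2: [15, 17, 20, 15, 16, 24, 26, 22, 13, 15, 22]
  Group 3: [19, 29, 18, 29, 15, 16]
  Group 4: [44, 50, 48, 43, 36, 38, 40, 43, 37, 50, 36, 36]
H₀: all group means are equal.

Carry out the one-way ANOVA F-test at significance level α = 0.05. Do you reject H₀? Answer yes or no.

reject H₀: yes

Group means [39.00, 18.64, 21.00, 41.75], grand mean 31.333
SSB = Σnᵢ(x̄ᵢ−x̄)² = 4303.871; SSW = ΣΣ(x−x̄ᵢ)² = 854.795
MSB = 4303.871/3 = 1434.6237; MSW = 854.795/35 = 24.4227
F = MSB/MSW = 58.7413
df = (3, 35)
p-value (upper-tail) = 0.00000
At α=0.05: p < α → reject H₀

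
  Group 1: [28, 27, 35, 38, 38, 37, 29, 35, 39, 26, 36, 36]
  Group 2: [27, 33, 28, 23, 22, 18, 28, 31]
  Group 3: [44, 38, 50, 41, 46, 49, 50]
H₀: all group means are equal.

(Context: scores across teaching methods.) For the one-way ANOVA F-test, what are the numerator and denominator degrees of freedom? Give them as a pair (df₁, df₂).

degrees of freedom = [2, 24]

k = 3 groups, N = 27 total
df = (k−1, N−k) = (3−1, 27−3) = (2, 24)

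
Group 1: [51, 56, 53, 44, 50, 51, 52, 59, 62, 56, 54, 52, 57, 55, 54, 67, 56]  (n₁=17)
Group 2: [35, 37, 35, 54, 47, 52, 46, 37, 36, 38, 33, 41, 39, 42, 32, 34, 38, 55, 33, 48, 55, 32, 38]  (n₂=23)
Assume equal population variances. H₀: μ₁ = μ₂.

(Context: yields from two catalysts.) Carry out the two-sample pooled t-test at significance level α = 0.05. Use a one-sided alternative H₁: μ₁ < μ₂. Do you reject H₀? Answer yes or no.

reject H₀: no

x̄₁=54.647, s₁=5.098, n₁=17
x̄₂=40.739, s₂=7.659, n₂=23
s_p² = [16·5.098² + 22·7.659²]/38 = 44.9031
SE = √(s_p²·(1/17+1/23)) = 2.1433
t = (54.647−40.739)/2.1433 = 6.4891
df = 38
p-value (one-sided, H₁ less) = 1.00000
At α=0.05: p ≥ α → fail to reject H₀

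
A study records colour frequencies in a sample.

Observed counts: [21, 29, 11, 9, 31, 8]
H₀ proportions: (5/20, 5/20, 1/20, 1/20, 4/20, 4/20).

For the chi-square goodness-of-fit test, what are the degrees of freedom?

degrees of freedom = 5

df = k − 1 = 6 − 1 = 5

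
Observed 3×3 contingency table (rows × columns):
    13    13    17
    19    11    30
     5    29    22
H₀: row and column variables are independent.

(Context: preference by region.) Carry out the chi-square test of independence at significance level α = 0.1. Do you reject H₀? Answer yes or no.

Row totals [43, 60, 56], col totals [37, 53, 69], n=159
χ² = (13−10.01)²/10.01 + (13−14.33)²/14.33 + (17−18.66)²/18.66 + (19−13.96)²/13.96 + (11−20.00)²/20.00 + (30−26.04)²/26.04 + (5−13.03)²/13.03 + (29−18.67)²/18.67 + (22−24.30)²/24.30 = 18.5262
df = 4
p-value (upper-tail) = 0.00097
At α=0.1: p < α → reject H₀

reject H₀: yes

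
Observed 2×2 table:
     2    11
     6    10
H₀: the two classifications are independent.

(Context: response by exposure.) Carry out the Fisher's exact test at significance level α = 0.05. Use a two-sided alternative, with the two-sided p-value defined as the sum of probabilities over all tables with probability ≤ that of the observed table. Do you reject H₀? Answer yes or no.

Margins: r₁=13, r₂=16, c₁=8, c₂=21, n=29
p_obs = C(13,2)·C(16,6)/C(29,8); sum pmf over tables with pmf ≤ p_obs
p-value (two-sided) = 0.23785
At α=0.05: p ≥ α → fail to reject H₀

reject H₀: no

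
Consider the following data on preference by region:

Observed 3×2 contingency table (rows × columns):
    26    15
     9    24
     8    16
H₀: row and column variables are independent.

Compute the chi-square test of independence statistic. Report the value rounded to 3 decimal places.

Row totals [41, 33, 24], col totals [43, 55], n=98
χ² = (26−17.99)²/17.99 + (15−23.01)²/23.01 + (9−14.48)²/14.48 + (24−18.52)²/18.52 + (8−10.53)²/10.53 + (16−13.47)²/13.47 = 11.1336
df = 2

test statistic = 11.134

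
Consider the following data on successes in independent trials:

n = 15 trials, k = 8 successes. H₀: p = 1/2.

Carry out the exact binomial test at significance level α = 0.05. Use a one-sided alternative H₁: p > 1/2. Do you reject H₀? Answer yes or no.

reject H₀: no

Exact binomial: n=15, k=8, p₀=1/2=0.5000
P(X≥8) from Σ C(n,i)·p₀^i·(1−p₀)^(n−i)
p-value (one-sided, H₁ greater) = 0.50000
At α=0.05: p ≥ α → fail to reject H₀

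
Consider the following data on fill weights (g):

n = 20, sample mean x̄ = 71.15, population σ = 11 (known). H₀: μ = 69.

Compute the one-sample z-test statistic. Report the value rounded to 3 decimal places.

test statistic = 0.874

SE = σ/√n = 11/√20 = 2.4597
z = (x̄−μ₀)/SE = (71.15−69)/2.4597 = 0.8741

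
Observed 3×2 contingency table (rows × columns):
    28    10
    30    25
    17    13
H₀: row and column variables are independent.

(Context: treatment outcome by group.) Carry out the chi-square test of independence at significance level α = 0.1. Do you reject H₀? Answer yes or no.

Row totals [38, 55, 30], col totals [75, 48], n=123
χ² = (28−23.17)²/23.17 + (10−14.83)²/14.83 + (30−33.54)²/33.54 + (25−21.46)²/21.46 + (17−18.29)²/18.29 + (13−11.71)²/11.71 = 3.7690
df = 2
p-value (upper-tail) = 0.15191
At α=0.1: p ≥ α → fail to reject H₀

reject H₀: no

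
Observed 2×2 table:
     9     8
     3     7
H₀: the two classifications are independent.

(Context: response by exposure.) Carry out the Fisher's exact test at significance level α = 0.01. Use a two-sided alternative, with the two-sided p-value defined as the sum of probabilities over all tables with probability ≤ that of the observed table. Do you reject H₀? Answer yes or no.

reject H₀: no

Margins: r₁=17, r₂=10, c₁=12, c₂=15, n=27
p_obs = C(17,9)·C(10,3)/C(27,12); sum pmf over tables with pmf ≤ p_obs
p-value (two-sided) = 0.42441
At α=0.01: p ≥ α → fail to reject H₀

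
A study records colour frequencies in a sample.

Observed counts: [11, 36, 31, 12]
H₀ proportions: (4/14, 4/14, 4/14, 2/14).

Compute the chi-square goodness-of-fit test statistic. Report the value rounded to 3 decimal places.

n = 90; E_i = n·p_i = [25.71, 25.71, 25.71, 12.86]
χ² = (11−25.71)²/25.71 + (36−25.71)²/25.71 + (31−25.71)²/25.71 + (12−12.86)²/12.86 = 13.6778
df = 3

test statistic = 13.678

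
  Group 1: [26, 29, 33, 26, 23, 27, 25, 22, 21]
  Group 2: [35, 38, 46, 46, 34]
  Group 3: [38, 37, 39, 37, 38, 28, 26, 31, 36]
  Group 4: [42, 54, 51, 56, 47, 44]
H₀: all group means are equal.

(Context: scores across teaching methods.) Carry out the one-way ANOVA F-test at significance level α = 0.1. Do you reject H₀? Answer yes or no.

reject H₀: yes

Group means [25.78, 39.80, 34.44, 49.00], grand mean 35.690
SSB = Σnᵢ(x̄ᵢ−x̄)² = 2045.629; SSW = ΣΣ(x−x̄ᵢ)² = 588.578
MSB = 2045.629/3 = 681.8764; MSW = 588.578/25 = 23.5431
F = MSB/MSW = 28.9629
df = (3, 25)
p-value (upper-tail) = 0.00000
At α=0.1: p < α → reject H₀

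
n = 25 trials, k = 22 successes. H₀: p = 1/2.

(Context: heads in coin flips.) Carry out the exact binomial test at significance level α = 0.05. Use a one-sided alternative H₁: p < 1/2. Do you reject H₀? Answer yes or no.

Exact binomial: n=25, k=22, p₀=1/2=0.5000
P(X≤22) from Σ C(n,i)·p₀^i·(1−p₀)^(n−i)
p-value (one-sided, H₁ less) = 0.99999
At α=0.05: p ≥ α → fail to reject H₀

reject H₀: no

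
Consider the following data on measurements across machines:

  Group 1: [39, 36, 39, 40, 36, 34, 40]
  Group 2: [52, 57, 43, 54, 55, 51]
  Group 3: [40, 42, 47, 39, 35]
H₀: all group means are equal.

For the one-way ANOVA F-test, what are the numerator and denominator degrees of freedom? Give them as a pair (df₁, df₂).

degrees of freedom = [2, 15]

k = 3 groups, N = 18 total
df = (k−1, N−k) = (3−1, 18−3) = (2, 15)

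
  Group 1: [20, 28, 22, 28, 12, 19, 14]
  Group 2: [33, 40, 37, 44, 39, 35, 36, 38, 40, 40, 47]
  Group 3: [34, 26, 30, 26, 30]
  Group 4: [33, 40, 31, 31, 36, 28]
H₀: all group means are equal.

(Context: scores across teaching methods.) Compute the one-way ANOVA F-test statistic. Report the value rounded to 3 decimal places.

test statistic = 24.103

Group means [20.43, 39.00, 29.20, 33.17], grand mean 31.621
SSB = Σnᵢ(x̄ᵢ−x̄)² = 1519.480; SSW = ΣΣ(x−x̄ᵢ)² = 525.348
MSB = 1519.480/3 = 506.4933; MSW = 525.348/25 = 21.0139
F = MSB/MSW = 24.1028
df = (3, 25)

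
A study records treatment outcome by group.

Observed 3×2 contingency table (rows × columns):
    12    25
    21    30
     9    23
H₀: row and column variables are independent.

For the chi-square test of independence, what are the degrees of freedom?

degrees of freedom = 2

df = (r−1)(c−1) = (3−1)·(2−1) = 2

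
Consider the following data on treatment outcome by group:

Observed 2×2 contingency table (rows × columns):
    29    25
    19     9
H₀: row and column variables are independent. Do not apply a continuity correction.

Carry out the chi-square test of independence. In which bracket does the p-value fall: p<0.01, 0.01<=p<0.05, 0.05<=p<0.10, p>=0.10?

p-value bracket: p>=0.10

Row totals [54, 28], col totals [48, 34], n=82
χ² = (29−31.61)²/31.61 + (25−22.39)²/22.39 + (19−16.39)²/16.39 + (9−11.61)²/11.61 = 1.5218
df = 1
p-value (upper-tail) = 0.21734
→ bracket: p>=0.10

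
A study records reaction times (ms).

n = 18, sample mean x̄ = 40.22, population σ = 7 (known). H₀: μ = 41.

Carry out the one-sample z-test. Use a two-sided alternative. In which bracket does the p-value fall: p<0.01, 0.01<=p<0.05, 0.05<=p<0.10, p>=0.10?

p-value bracket: p>=0.10

SE = σ/√n = 7/√18 = 1.6499
z = (x̄−μ₀)/SE = (40.22−41)/1.6499 = -0.4728
p-value (two-sided) = 0.63639
→ bracket: p>=0.10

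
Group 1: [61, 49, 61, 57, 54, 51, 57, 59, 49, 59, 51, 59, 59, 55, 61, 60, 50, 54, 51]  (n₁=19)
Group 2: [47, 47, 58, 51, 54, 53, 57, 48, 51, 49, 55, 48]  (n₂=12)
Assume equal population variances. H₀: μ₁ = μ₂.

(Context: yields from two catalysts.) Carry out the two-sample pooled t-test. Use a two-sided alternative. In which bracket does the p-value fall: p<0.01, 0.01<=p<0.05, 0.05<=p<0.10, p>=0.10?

p-value bracket: 0.01<=p<0.05

x̄₁=55.632, s₁=4.374, n₁=19
x̄₂=51.500, s₂=3.873, n₂=12
s_p² = [18·4.374² + 11·3.873²]/29 = 17.5662
SE = √(s_p²·(1/19+1/12)) = 1.5454
t = (55.632−51.500)/1.5454 = 2.6734
df = 29
p-value (two-sided) = 0.01220
→ bracket: 0.01<=p<0.05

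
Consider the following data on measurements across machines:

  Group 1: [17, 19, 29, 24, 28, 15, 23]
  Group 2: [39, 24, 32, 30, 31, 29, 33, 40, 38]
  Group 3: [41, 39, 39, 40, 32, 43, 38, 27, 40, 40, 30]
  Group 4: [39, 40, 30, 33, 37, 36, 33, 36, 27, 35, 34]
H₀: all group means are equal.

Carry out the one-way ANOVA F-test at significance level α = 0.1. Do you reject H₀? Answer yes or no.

reject H₀: yes

Group means [22.14, 32.89, 37.18, 34.55], grand mean 32.632
SSB = Σnᵢ(x̄ᵢ−x̄)² = 1038.732; SSW = ΣΣ(x−x̄ᵢ)² = 798.110
MSB = 1038.732/3 = 346.2441; MSW = 798.110/34 = 23.4738
F = MSB/MSW = 14.7502
df = (3, 34)
p-value (upper-tail) = 0.00000
At α=0.1: p < α → reject H₀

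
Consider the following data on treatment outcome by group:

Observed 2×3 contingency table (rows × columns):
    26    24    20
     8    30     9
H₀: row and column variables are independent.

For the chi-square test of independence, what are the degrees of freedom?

degrees of freedom = 2

df = (r−1)(c−1) = (2−1)·(3−1) = 2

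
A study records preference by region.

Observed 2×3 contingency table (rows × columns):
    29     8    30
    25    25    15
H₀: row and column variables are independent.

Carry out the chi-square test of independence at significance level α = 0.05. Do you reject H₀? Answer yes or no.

Row totals [67, 65], col totals [54, 33, 45], n=132
χ² = (29−27.41)²/27.41 + (8−16.75)²/16.75 + (30−22.84)²/22.84 + (25−26.59)²/26.59 + (25−16.25)²/16.25 + (15−22.16)²/22.16 = 14.0268
df = 2
p-value (upper-tail) = 0.00090
At α=0.05: p < α → reject H₀

reject H₀: yes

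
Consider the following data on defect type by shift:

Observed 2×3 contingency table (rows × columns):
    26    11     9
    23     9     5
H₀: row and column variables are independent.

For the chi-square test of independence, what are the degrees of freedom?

df = (r−1)(c−1) = (2−1)·(3−1) = 2

degrees of freedom = 2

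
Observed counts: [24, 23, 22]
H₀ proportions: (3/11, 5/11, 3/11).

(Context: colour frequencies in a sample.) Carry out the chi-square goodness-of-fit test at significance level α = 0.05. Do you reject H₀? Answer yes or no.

reject H₀: no

n = 69; E_i = n·p_i = [18.82, 31.36, 18.82]
χ² = (24−18.82)²/18.82 + (23−31.36)²/31.36 + (22−18.82)²/18.82 = 4.1952
df = 2
p-value (upper-tail) = 0.12275
At α=0.05: p ≥ α → fail to reject H₀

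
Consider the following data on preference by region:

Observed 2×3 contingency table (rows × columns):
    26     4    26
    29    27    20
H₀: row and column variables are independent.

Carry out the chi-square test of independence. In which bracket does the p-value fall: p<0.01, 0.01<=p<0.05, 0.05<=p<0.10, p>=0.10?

p-value bracket: p<0.01

Row totals [56, 76], col totals [55, 31, 46], n=132
χ² = (26−23.33)²/23.33 + (4−13.15)²/13.15 + (26−19.52)²/19.52 + (29−31.67)²/31.67 + (27−17.85)²/17.85 + (20−26.48)²/26.48 = 15.3324
df = 2
p-value (upper-tail) = 0.00047
→ bracket: p<0.01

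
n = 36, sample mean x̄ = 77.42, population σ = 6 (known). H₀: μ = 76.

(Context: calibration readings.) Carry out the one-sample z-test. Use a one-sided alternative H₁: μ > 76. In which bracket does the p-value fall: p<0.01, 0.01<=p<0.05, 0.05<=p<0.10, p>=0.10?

p-value bracket: 0.05<=p<0.10

SE = σ/√n = 6/√36 = 1.0000
z = (x̄−μ₀)/SE = (77.42−76)/1.0000 = 1.4200
p-value (one-sided, H₁ greater) = 0.07780
→ bracket: 0.05<=p<0.10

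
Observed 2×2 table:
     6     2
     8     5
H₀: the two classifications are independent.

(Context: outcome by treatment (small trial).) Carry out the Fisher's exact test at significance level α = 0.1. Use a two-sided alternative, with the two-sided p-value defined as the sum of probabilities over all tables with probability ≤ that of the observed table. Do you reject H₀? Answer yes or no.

Margins: r₁=8, r₂=13, c₁=14, c₂=7, n=21
p_obs = C(8,6)·C(13,8)/C(21,14); sum pmf over tables with pmf ≤ p_obs
p-value (two-sided) = 0.65566
At α=0.1: p ≥ α → fail to reject H₀

reject H₀: no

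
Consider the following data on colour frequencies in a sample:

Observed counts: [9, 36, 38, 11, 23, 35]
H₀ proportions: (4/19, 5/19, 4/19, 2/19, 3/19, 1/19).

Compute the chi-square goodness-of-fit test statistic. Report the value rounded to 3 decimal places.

test statistic = 110.785

n = 152; E_i = n·p_i = [32.00, 40.00, 32.00, 16.00, 24.00, 8.00]
χ² = (9−32.00)²/32.00 + (36−40.00)²/40.00 + (38−32.00)²/32.00 + (11−16.00)²/16.00 + (23−24.00)²/24.00 + (35−8.00)²/8.00 = 110.7854
df = 5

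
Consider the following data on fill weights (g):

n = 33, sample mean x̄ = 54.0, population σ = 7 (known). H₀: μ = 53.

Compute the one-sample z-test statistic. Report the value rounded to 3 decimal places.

SE = σ/√n = 7/√33 = 1.2185
z = (x̄−μ₀)/SE = (54.0−53)/1.2185 = 0.8207

test statistic = 0.821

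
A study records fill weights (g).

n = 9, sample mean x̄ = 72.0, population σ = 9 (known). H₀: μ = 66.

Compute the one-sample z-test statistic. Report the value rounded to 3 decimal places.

test statistic = 2.000

SE = σ/√n = 9/√9 = 3.0000
z = (x̄−μ₀)/SE = (72.0−66)/3.0000 = 2.0000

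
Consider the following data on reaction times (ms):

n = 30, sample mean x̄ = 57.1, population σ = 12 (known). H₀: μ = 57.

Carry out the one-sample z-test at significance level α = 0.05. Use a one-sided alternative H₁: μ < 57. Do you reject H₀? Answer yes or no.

SE = σ/√n = 12/√30 = 2.1909
z = (x̄−μ₀)/SE = (57.1−57)/2.1909 = 0.0456
p-value (one-sided, H₁ less) = 0.51820
At α=0.05: p ≥ α → fail to reject H₀

reject H₀: no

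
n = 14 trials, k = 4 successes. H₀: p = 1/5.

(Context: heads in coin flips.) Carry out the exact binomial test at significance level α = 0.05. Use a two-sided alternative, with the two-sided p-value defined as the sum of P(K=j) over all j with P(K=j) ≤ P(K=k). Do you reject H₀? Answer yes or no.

reject H₀: no

Exact binomial: n=14, k=4, p₀=1/5=0.2000
P(X=j) = C(n,j)·p₀^j·(1−p₀)^(n−j); p = Σ P(X=j) over j with P(X=j) ≤ P(X=4)
p-value (two-sided) = 0.49972
At α=0.05: p ≥ α → fail to reject H₀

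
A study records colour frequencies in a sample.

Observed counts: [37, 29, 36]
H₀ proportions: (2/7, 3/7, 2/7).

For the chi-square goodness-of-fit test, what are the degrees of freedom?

df = k − 1 = 3 − 1 = 2

degrees of freedom = 2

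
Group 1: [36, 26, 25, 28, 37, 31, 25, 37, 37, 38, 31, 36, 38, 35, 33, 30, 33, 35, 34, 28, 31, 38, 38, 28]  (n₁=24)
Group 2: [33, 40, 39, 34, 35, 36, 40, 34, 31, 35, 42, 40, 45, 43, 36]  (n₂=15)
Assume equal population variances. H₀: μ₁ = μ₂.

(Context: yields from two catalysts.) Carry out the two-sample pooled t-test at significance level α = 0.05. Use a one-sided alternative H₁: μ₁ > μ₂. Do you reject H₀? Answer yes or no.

reject H₀: no

x̄₁=32.833, s₁=4.410, n₁=24
x̄₂=37.533, s₂=4.068, n₂=15
s_p² = [23·4.410² + 14·4.068²]/37 = 18.3532
SE = √(s_p²·(1/24+1/15)) = 1.4101
t = (32.833−37.533)/1.4101 = -3.3332
df = 37
p-value (one-sided, H₁ greater) = 0.99902
At α=0.05: p ≥ α → fail to reject H₀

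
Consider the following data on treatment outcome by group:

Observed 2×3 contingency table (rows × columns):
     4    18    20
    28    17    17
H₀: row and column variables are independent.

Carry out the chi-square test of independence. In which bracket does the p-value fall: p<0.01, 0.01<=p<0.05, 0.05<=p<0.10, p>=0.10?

Row totals [42, 62], col totals [32, 35, 37], n=104
χ² = (4−12.92)²/12.92 + (18−14.13)²/14.13 + (20−14.94)²/14.94 + (28−19.08)²/19.08 + (17−20.87)²/20.87 + (17−22.06)²/22.06 = 14.9796
df = 2
p-value (upper-tail) = 0.00056
→ bracket: p<0.01

p-value bracket: p<0.01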